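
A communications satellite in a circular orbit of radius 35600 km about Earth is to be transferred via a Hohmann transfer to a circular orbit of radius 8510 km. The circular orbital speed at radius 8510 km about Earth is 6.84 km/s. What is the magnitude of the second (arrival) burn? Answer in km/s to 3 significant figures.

From the circular-orbit relation v² = μ/r at r = 8510 km: μ = v²r = (6.84)² × 8510 = 3.98145×10^5 km³/s².
Semi-major axis of the transfer orbit: a_t = (35600 + 8510)/2 = 22055 km.
On the circular orbit at r = 8510 km, v_c = √(μ/r) = 6.840 km/s.
Transfer-orbit speed at the same r (vis-viva, a = a_t): v_t = √[μ(2/r − 1/a_t)] = 8.690 km/s.
Δv₂ = |v_t − v_c| = |8.690 − 6.840| = 1.850 km/s.

Δv₂ = 1.85 km/s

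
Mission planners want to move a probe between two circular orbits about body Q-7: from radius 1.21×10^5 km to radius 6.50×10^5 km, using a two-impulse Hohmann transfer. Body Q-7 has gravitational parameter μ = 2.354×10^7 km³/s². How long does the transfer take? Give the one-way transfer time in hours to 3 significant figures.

The Hohmann ellipse has a_t = (r₁ + r₂)/2 = 3.855×10^5 km.
Transfer time t = π√(a_t³/μ) = π√((3.855×10^5)³ / 2.354×10^7) = 1.550×10^5 s.
Converting: 1.550×10^5 s ÷ 3600 s/hour = 43.1 hours.

t = 43.1 hours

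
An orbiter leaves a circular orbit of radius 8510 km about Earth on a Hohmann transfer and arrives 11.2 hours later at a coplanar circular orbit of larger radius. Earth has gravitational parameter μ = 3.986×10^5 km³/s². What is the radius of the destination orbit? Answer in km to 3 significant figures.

r₂ = 72200 km

Transfer time t = 11.2 hours = 40320 s, and t = π√(a_t³/μ).
So a_t = (μ t²/π²)^(1/3) = (3.986×10^5 × (40320)² / π²)^(1/3) = 40342 km.
Since a_t = (r₁ + r₂)/2, r₂ = 2a_t − r₁ = 2×40342 − 8510 = 72174 km.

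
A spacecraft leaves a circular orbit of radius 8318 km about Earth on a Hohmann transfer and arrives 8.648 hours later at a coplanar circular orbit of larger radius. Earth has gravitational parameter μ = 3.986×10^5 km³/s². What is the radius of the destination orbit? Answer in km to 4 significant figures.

r₂ = 59590 km

Transfer time t = 8.648 hours = 31132.8 s, and t = π√(a_t³/μ).
So a_t = (μ t²/π²)^(1/3) = (3.986×10^5 × (31132.8)² / π²)^(1/3) = 33954 km.
Since a_t = (r₁ + r₂)/2, r₂ = 2a_t − r₁ = 2×33954 − 8318 = 59590 km.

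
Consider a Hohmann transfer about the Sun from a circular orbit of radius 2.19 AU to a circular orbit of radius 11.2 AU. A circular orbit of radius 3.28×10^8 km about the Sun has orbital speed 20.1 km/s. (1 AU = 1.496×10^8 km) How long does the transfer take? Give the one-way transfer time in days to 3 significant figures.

From the circular-orbit relation v² = μ/r at r = 3.28×10^8 km: μ = v²r = (20.1)² × 3.28×10^8 = 1.32515×10^11 km³/s².
In km: r₁ = 2.19 × 1.496×10^8 = 3.27624×10^8 km; r₂ = 11.2 × 1.496×10^8 = 1.67552×10^9 km.
The Hohmann ellipse has a_t = (r₁ + r₂)/2 = 1.001572×10^9 km.
Half the transfer-orbit period gives t = π√(a_t³/μ) = 2.736×10^8 s.
Converting: 2.736×10^8 s ÷ 86400 s/day = 3170 days.

t = 3170 days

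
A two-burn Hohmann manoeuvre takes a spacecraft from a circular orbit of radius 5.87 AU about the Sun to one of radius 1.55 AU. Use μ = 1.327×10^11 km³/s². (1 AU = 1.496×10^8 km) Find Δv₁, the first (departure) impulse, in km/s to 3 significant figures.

Δv₁ = 4.35 km/s

In km: r₁ = 5.87 × 1.496×10^8 = 8.78152×10^8 km; r₂ = 1.55 × 1.496×10^8 = 2.3188×10^8 km.
Semi-major axis of the transfer orbit: a_t = (8.78152×10^8 + 2.3188×10^8)/2 = 5.55016×10^8 km.
On the circular orbit at r = 8.78152×10^8 km, v_c = √(μ/r) = 12.293 km/s.
Transfer-orbit speed at the same r (vis-viva, a = a_t): v_t = √[μ(2/r − 1/a_t)] = 7.9457 km/s.
Δv₁ = |v_t − v_c| = |7.9457 − 12.293| = 4.347 km/s.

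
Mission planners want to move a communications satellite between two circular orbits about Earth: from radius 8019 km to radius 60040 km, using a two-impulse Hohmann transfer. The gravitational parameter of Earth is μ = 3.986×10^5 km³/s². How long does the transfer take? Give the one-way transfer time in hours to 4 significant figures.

The Hohmann ellipse has a_t = (r₁ + r₂)/2 = 34029.5 km.
Half the transfer-orbit period gives t = π√(a_t³/μ) = 31237 s.
Converting: 31237 s ÷ 3600 s/hour = 8.677 hours.

t = 8.677 hours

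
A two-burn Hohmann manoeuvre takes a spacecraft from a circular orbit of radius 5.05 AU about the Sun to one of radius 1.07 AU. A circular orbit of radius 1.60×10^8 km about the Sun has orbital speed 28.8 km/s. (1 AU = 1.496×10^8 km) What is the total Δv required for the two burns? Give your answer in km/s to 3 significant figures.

Δv = 13.6 km/s

From the circular-orbit relation v² = μ/r at r = 1.60×10^8 km: μ = v²r = (28.8)² × 1.60×10^8 = 1.32710×10^11 km³/s².
In km: r₁ = 5.05 × 1.496×10^8 = 7.5548×10^8 km; r₂ = 1.07 × 1.496×10^8 = 1.60072×10^8 km.
Transfer-ellipse semi-major axis a_t = (r₁ + r₂)/2 = (7.5548×10^8 + 1.60072×10^8)/2 = 4.57776×10^8 km.
At r₁ the circular-orbit speed is v₁ = √(μ/r₁) = 13.2538 km/s.
On the transfer ellipse at r₁, v² = μ(2/r − 1/a) gives v_a = √[μ(2/r₁ − 1/a_t)] = 7.83740 km/s.
First burn Δv₁ = |v_a − v₁| = 5.416 km/s.
Circular speed at r₂: v₂ = √(μ/r₂) = 28.794 km/s.
Transfer-orbit speed at r₂: v_p = √[μ(2/r₂ − 1/a_t)] = 36.990 km/s.
Second burn Δv₂ = |v₂ − v_p| = 8.196 km/s.
Total Δv = Δv₁ + Δv₂ = 13.61 km/s.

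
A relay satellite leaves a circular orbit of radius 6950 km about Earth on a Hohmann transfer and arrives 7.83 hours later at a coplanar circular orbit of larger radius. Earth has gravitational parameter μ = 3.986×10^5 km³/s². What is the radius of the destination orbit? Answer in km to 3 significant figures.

r₂ = 56600 km

Transfer time t = 7.83 hours = 28188 s, and t = π√(a_t³/μ).
So a_t = (μ t²/π²)^(1/3) = (3.986×10^5 × (28188)² / π²)^(1/3) = 31778 km.
Since a_t = (r₁ + r₂)/2, r₂ = 2a_t − r₁ = 2×31778 − 6950 = 56606 km.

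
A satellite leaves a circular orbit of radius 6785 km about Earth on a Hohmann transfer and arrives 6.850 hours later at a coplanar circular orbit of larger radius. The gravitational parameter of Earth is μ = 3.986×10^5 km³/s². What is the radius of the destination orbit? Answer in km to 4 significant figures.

Transfer time t = 6.850 hours = 24660 s, and t = π√(a_t³/μ).
So a_t = (μ t²/π²)^(1/3) = (3.986×10^5 × (24660)² / π²)^(1/3) = 29068 km.
Since a_t = (r₁ + r₂)/2, r₂ = 2a_t − r₁ = 2×29068 − 6785 = 51351 km.

r₂ = 51350 km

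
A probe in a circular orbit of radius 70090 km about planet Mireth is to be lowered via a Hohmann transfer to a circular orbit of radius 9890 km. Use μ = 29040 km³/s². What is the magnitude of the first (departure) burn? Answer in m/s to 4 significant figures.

The Hohmann ellipse has a_t = (r₁ + r₂)/2 = 39990 km.
On the circular orbit at r = 70090 km, v_c = √(μ/r) = 0.6437 km/s.
Vis-viva on the transfer ellipse at r = 70090 km gives v_t = √[μ(2/r − 1/a_t)] = 0.3201 km/s.
Δv₁ = |v_t − v_c| = |0.3201 − 0.6437| = 0.3236 km/s.

Δv₁ = 323.6 m/s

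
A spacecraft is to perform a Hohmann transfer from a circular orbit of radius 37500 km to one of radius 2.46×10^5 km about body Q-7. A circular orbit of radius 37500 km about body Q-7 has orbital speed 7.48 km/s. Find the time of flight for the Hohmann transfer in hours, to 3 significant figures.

From the circular-orbit relation v² = μ/r at r = 37500 km: μ = v²r = (7.48)² × 37500 = 2.09814×10^6 km³/s².
Semi-major axis of the transfer orbit: a_t = (37500 + 2.460×10^5)/2 = 1.4175×10^5 km.
Half the transfer-orbit period gives t = π√(a_t³/μ) = 1.1575×10^5 s.
Converting: 1.1575×10^5 s ÷ 3600 s/hour = 32.2 hours.

t = 32.2 hours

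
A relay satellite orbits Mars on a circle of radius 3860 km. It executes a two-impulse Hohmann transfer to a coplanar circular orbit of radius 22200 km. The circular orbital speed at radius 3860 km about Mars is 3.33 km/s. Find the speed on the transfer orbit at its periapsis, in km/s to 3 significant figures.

From the circular-orbit relation v² = μ/r at r = 3860 km: μ = v²r = (3.33)² × 3860 = 42803.2 km³/s².
Semi-major axis of the transfer orbit: a_t = (3860 + 22200)/2 = 13030 km.
The periapsis of the transfer ellipse is at r = 3860 km.
From the vis-viva equation, v = √[μ(2/r − 1/a_t)] = 4.347 km/s.

v = 4.35 km/s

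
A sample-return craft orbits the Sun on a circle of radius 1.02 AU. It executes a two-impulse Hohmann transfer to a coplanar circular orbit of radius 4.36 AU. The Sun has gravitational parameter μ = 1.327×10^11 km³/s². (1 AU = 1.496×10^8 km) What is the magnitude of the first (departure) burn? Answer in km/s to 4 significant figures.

Δv₁ = 8.054 km/s

In km: r₁ = 1.02 × 1.496×10^8 = 1.52592×10^8 km; r₂ = 4.36 × 1.496×10^8 = 6.52256×10^8 km.
Semi-major axis of the transfer orbit: a_t = (1.52592×10^8 + 6.52256×10^8)/2 = 4.02424×10^8 km.
Circular speed at r = 1.52592×10^8 km: v_c = √(μ/r) = 29.490 km/s.
Transfer-orbit speed at the same r (vis-viva, a = a_t): v_t = √[μ(2/r − 1/a_t)] = 37.544 km/s.
Δv₁ = |v_t − v_c| = |37.544 − 29.490| = 8.054 km/s.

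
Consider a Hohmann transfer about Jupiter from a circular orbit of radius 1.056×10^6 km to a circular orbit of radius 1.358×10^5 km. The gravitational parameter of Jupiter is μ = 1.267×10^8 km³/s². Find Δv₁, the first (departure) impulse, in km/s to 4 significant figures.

Δv₁ = 5.725 km/s

Semi-major axis of the transfer orbit: a_t = (1.056×10^6 + 1.358×10^5)/2 = 5.959×10^5 km.
Circular speed at r = 1.056×10^6 km: v_c = √(μ/r) = 10.954 km/s.
Transfer-orbit speed at the same r (vis-viva, a = a_t): v_t = √[μ(2/r − 1/a_t)] = 5.2290 km/s.
Δv₁ = |v_t − v_c| = |5.2290 − 10.954| = 5.725 km/s.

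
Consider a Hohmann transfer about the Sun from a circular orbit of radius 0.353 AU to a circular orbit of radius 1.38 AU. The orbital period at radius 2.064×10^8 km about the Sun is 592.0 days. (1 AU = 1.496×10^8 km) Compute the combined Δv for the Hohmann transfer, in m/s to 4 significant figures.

Δv = 22300 m/s

From Kepler's third law T² = 4π²r³/μ at r = 2.064×10^8 km, T = 592.0 days = 592.0 × 86400 s = 5.11488×10^7 s: μ = 4π²r³/T² = 1.32684×10^11 km³/s².
In km: r₁ = 0.353 × 1.496×10^8 = 5.28088×10^7 km; r₂ = 1.38 × 1.496×10^8 = 2.06448×10^8 km.
Semi-major axis of the transfer orbit: a_t = (5.28088×10^7 + 2.06448×10^8)/2 = 1.296284×10^8 km.
At r₁ the circular-orbit speed is v₁ = √(μ/r₁) = 50.13 km/s.
On the transfer ellipse at r₁, vis-viva equation gives v_p = √[μ(2/r₁ − 1/a_t)] = 63.26 km/s.
First burn Δv₁ = |v_p − v₁| = 13.13 km/s.
Circular speed at r₂: v₂ = √(μ/r₂) = 25.35 km/s.
Transfer-orbit speed at r₂: v_a = √[μ(2/r₂ − 1/a_t)] = 16.18 km/s.
Second burn Δv₂ = |v₂ − v_a| = 9.170 km/s.
Δv = Δv₁ + Δv₂ = 13.13 + 9.170 = 22.30 km/s.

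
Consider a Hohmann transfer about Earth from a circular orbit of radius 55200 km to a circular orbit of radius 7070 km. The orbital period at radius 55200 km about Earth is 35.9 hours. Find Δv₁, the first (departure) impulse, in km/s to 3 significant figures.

Δv₁ = 1.40 km/s

From Kepler's third law T² = 4π²r³/μ at r = 55200 km, T = 35.9 hours = 35.9 × 3600 s = 1.2924×10^5 s: μ = 4π²r³/T² = 3.97542×10^5 km³/s².
Transfer-ellipse semi-major axis a_t = (r₁ + r₂)/2 = (55200 + 7070)/2 = 31135 km.
Circular speed at r = 55200 km: v_c = √(μ/r) = 2.684 km/s.
Transfer-orbit speed at the same r (vis-viva, a = a_t): v_t = √[μ(2/r − 1/a_t)] = 1.279 km/s.
Δv₁ = |v_t − v_c| = |1.279 − 2.684| = 1.405 km/s.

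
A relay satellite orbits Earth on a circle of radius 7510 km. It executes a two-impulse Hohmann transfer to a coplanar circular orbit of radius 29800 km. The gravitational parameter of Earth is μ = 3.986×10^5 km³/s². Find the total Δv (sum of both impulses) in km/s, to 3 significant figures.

Transfer-ellipse semi-major axis a_t = (r₁ + r₂)/2 = (7510 + 29800)/2 = 18655 km.
At r₁ the circular-orbit speed is v₁ = √(μ/r₁) = 7.285321 km/s.
On the transfer ellipse at r₁, v² = μ(2/r − 1/a) gives v_p = √[μ(2/r₁ − 1/a_t)] = 9.207870 km/s.
First burn Δv₁ = |v_p − v₁| = 1.9225 km/s.
Circular speed at r₂: v₂ = √(μ/r₂) = 3.6573 km/s.
Transfer-orbit speed at r₂: v_a = √[μ(2/r₂ − 1/a_t)] = 2.3205 km/s.
Second burn Δv₂ = |v₂ − v_a| = 1.3368 km/s.
Δv = Δv₁ + Δv₂ = 1.9225 + 1.3368 = 3.259 km/s.

Δv = 3.26 km/s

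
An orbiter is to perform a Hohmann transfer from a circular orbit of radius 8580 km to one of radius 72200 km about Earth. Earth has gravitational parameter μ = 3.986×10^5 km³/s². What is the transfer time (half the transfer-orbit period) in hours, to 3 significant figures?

Transfer-ellipse semi-major axis a_t = (r₁ + r₂)/2 = (8580 + 72200)/2 = 40390 km.
By Kepler's third law the transfer-orbit period is T = 2π√(a_t³/μ), so t = T/2 = 40390 s.
Converting: 40390 s ÷ 3600 s/hour = 11.2 hours.

t = 11.2 hours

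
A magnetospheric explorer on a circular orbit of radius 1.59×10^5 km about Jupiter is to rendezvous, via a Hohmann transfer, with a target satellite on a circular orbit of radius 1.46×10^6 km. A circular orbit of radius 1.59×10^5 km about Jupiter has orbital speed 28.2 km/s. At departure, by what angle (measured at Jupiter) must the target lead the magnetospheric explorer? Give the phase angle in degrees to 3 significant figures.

From the circular-orbit relation v² = μ/r at r = 1.59×10^5 km: μ = v²r = (28.2)² × 1.59×10^5 = 1.26443×10^8 km³/s².
Transfer-ellipse semi-major axis a_t = (r₁ + r₂)/2 = (1.590×10^5 + 1.460×10^6)/2 = 8.095×10^5 km.
The half-period of the transfer ellipse is t = π√(a_t³/μ) = 2.035×10^5 s.
The target's mean motion on its circular orbit is ω₂ = √(μ/r₂³) = 6.374×10^-6 rad/s.
Angle swept by the target during transfer: ω₂·t = 1.297 rad = 74.31°.
Arrival is 180° from departure on the ellipse, so φ = 180° − 74.31° = 106°.

φ = 106°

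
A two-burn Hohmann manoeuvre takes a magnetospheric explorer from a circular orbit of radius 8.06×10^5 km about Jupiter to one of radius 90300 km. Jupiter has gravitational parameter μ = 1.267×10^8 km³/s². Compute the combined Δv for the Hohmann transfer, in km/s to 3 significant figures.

Transfer-ellipse semi-major axis a_t = (r₁ + r₂)/2 = (8.060×10^5 + 90300)/2 = 4.4815×10^5 km.
Circular speed at r₁: v₁ = √(μ/r₁) = √(1.267×10^8/8.060×10^5) = 12.538 km/s.
On the transfer ellipse at r₁, v² = μ(2/r − 1/a) gives v_a = √[μ(2/r₁ − 1/a_t)] = 5.6280 km/s.
First burn Δv₁ = |v_a − v₁| = 6.910 km/s.
Circular speed at r₂: v₂ = √(μ/r₂) = 37.458 km/s.
Transfer-orbit speed at r₂: v_p = √[μ(2/r₂ − 1/a_t)] = 50.234 km/s.
Second burn Δv₂ = |v₂ − v_p| = 12.78 km/s.
Total Δv = Δv₁ + Δv₂ = 19.69 km/s.

Δv = 19.7 km/s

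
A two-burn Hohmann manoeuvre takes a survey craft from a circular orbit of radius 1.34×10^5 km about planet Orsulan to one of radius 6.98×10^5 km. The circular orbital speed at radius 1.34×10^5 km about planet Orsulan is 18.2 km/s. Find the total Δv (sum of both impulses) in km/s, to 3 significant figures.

From the circular-orbit relation v² = μ/r at r = 1.34×10^5 km: μ = v²r = (18.2)² × 1.34×10^5 = 4.43862×10^7 km³/s².
The Hohmann ellipse has a_t = (r₁ + r₂)/2 = 4.160×10^5 km.
At r₁ the circular-orbit speed is v₁ = √(μ/r₁) = 18.20000 km/s.
On the transfer ellipse at r₁, vis-viva equation gives v_p = √[μ(2/r₁ − 1/a_t)] = 23.57504 km/s.
First burn Δv₁ = |v_p − v₁| = 5.37504 km/s.
Circular speed at r₂: v₂ = √(μ/r₂) = 7.9744 km/s.
Transfer-orbit speed at r₂: v_a = √[μ(2/r₂ − 1/a_t)] = 4.5259 km/s.
Second burn Δv₂ = |v₂ − v_a| = 3.44850 km/s.
Total Δv = Δv₁ + Δv₂ = 8.824 km/s.

Δv = 8.82 km/s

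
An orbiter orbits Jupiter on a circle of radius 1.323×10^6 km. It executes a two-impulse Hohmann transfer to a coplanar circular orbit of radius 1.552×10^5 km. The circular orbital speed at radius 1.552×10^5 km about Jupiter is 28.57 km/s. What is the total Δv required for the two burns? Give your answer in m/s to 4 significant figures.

From the circular-orbit relation v² = μ/r at r = 1.552×10^5 km: μ = v²r = (28.57)² × 1.552×10^5 = 1.26681×10^8 km³/s².
Semi-major axis of the transfer orbit: a_t = (1.323×10^6 + 1.552×10^5)/2 = 7.391×10^5 km.
At r₁ the circular-orbit speed is v₁ = √(μ/r₁) = 9.7853 km/s.
Transfer-orbit speed at r₁ (vis-viva): v_a = √[μ(2/r₁ − 1/a_t)] = 4.4840 km/s.
First burn Δv₁ = |v_a − v₁| = 5.3013 km/s.
At r₂, v₂ = √(μ/r₂) = 28.5700 km/s.
Transfer-orbit speed at r₂: v_p = √[μ(2/r₂ − 1/a_t)] = 38.2242 km/s.
Second burn Δv₂ = |v₂ − v_p| = 9.6542 km/s.
Δv = Δv₁ + Δv₂ = 5.3013 + 9.6542 = 14.96 km/s.

Δv = 14960 m/s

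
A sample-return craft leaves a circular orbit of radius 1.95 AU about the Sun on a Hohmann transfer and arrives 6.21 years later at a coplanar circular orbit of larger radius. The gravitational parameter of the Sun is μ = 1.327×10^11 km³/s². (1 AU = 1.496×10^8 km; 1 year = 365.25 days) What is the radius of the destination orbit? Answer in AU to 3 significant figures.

r₂ = 8.78 AU

In km: r₁ = 1.95 × 1.496×10^8 = 2.9172×10^8 km.
Transfer time t = 6.21 years × 365.25 × 86400 s = 1.95972696×10^8 s, and t = π√(a_t³/μ).
So a_t = (μ t²/π²)^(1/3) = (1.327×10^11 × (1.95972696×10^8)² / π²)^(1/3) = 8.0227×10^8 km.
Since a_t = (r₁ + r₂)/2, r₂ = 2a_t − r₁ = 2×8.0227×10^8 − 2.9172×10^8 = 1.31282×10^9 km.
In AU: r₂ = 1.31282×10^9 / 1.496×10^8 = 8.78 AU.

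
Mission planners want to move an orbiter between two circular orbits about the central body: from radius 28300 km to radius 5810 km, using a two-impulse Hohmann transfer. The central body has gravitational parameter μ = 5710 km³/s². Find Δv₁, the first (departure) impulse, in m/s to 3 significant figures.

Δv₁ = 187 m/s

Transfer-ellipse semi-major axis a_t = (r₁ + r₂)/2 = (28300 + 5810)/2 = 17055 km.
On the circular orbit at r = 28300 km, v_c = √(μ/r) = 0.4492 km/s.
Vis-viva on the transfer ellipse at r = 28300 km gives v_t = √[μ(2/r − 1/a_t)] = 0.2622 km/s.
Δv₁ = |v_t − v_c| = |0.2622 − 0.4492| = 0.1870 km/s.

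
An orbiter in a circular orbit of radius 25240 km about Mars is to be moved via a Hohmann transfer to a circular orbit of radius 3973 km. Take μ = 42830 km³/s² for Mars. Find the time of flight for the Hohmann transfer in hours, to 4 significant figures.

Semi-major axis of the transfer orbit: a_t = (25240 + 3973)/2 = 14606.5 km.
By Kepler's third law the transfer-orbit period is T = 2π√(a_t³/μ), so t = T/2 = 26800 s.
Converting: 26800 s ÷ 3600 s/hour = 7.444 hours.

t = 7.444 hours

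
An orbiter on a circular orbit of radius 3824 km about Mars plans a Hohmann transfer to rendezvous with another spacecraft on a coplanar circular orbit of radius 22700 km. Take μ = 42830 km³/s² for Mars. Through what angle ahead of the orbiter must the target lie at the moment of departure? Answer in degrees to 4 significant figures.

φ = 99.62°

Transfer-ellipse semi-major axis a_t = (r₁ + r₂)/2 = (3824 + 22700)/2 = 13262 km.
Transfer time t = π√(a_t³/μ) = 23184 s.
The target's mean motion on its circular orbit is ω₂ = √(μ/r₂³) = 6.0511×10^-5 rad/s.
Angle swept by the target during transfer: ω₂·t = 1.4029 rad = 80.38°.
Arrival is 180° from departure on the ellipse, so φ = 180° − 80.38° = 99.62°.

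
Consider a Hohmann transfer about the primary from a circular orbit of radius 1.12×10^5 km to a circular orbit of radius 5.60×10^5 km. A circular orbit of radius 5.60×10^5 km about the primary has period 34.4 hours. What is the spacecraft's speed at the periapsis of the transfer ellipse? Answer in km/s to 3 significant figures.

v = 82.0 km/s

From Kepler's third law T² = 4π²r³/μ at r = 5.60×10^5 km, T = 34.4 hours = 34.4 × 3600 s = 1.2384×10^5 s: μ = 4π²r³/T² = 4.52066×10^8 km³/s².
Transfer-ellipse semi-major axis a_t = (r₁ + r₂)/2 = (1.120×10^5 + 5.600×10^5)/2 = 3.360×10^5 km.
The periapsis of the transfer ellipse is at r = 1.120×10^5 km.
Vis-viva: v = √[μ(2/r − 1/a_t)] = √[4.52066×10^8 × (2/1.120×10^5 − 1/3.360×10^5)] = 82.02 km/s.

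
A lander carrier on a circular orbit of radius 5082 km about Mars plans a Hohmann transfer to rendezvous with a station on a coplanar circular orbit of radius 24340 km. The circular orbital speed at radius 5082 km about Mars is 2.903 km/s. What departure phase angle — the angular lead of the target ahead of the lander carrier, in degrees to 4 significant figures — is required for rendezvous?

From the circular-orbit relation v² = μ/r at r = 5082 km: μ = v²r = (2.903)² × 5082 = 42828.1 km³/s².
The Hohmann ellipse has a_t = (r₁ + r₂)/2 = 14711 km.
The half-period of the transfer ellipse is t = π√(a_t³/μ) = 27086.2 s.
The target's mean motion on its circular orbit is ω₂ = √(μ/r₂³) = 5.44984×10^-5 rad/s.
Angle swept by the target during transfer: ω₂·t = 1.4762 rad = 84.58°.
Arrival is 180° from departure on the ellipse, so φ = 180° − 84.58° = 95.42°.

φ = 95.42°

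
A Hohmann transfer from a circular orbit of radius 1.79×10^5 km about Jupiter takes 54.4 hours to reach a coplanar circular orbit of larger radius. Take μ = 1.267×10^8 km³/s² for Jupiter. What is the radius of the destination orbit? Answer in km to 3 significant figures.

Transfer time t = 54.4 hours = 1.9584×10^5 s, and t = π√(a_t³/μ).
So a_t = (μ t²/π²)^(1/3) = (1.267×10^8 × (1.9584×10^5)² / π²)^(1/3) = 7.8964×10^5 km.
Since a_t = (r₁ + r₂)/2, r₂ = 2a_t − r₁ = 2×7.8964×10^5 − 1.790×10^5 = 1.40028×10^6 km.

r₂ = 1.40×10^6 km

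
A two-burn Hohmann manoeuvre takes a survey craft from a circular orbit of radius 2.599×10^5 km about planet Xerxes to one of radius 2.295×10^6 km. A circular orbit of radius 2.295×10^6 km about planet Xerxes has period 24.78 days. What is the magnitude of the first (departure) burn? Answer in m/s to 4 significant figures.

Δv₁ = 6812 m/s

From Kepler's third law T² = 4π²r³/μ at r = 2.295×10^6 km, T = 24.78 days = 24.78 × 86400 s = 2.140992×10^6 s: μ = 4π²r³/T² = 1.04106×10^8 km³/s².
The Hohmann ellipse has a_t = (r₁ + r₂)/2 = 1.27745×10^6 km.
On the circular orbit at r = 2.599×10^5 km, v_c = √(μ/r) = 20.014 km/s.
Vis-viva on the transfer ellipse at r = 2.599×10^5 km gives v_t = √[μ(2/r − 1/a_t)] = 26.826 km/s.
Δv₁ = |v_t − v_c| = |26.826 − 20.014| = 6.812 km/s.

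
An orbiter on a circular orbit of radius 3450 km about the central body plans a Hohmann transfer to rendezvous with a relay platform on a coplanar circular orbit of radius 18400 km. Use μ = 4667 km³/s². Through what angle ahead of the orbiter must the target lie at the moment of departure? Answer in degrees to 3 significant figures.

φ = 97.6°

Semi-major axis of the transfer orbit: a_t = (3450 + 18400)/2 = 10925 km.
The half-period of the transfer ellipse is t = π√(a_t³/μ) = 52513 s.
The target's mean motion on its circular orbit is ω₂ = √(μ/r₂³) = 2.7371×10^-5 rad/s.
Angle swept by the target during transfer: ω₂·t = 1.43733 rad = 82.353°.
The orbiter traverses 180° on the transfer ellipse, so the target must lead by 180° − 82.353° = 97.6°.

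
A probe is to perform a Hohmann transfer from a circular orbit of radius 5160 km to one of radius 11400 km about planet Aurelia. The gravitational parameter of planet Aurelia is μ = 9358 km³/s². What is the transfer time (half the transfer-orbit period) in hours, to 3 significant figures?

t = 6.80 hours

Transfer-ellipse semi-major axis a_t = (r₁ + r₂)/2 = (5160 + 11400)/2 = 8280 km.
Half the transfer-orbit period gives t = π√(a_t³/μ) = 24470 s.
Converting: 24470 s ÷ 3600 s/hour = 6.80 hours.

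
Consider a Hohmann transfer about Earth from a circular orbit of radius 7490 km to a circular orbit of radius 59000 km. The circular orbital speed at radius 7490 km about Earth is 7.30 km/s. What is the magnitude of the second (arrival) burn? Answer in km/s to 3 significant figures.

From the circular-orbit relation v² = μ/r at r = 7490 km: μ = v²r = (7.30)² × 7490 = 3.99142×10^5 km³/s².
Semi-major axis of the transfer orbit: a_t = (7490 + 59000)/2 = 33245 km.
Circular speed at r = 59000 km: v_c = √(μ/r) = 2.601 km/s.
Transfer-orbit speed at the same r (vis-viva, a = a_t): v_t = √[μ(2/r − 1/a_t)] = 1.235 km/s.
Δv₂ = |v_t − v_c| = |1.235 − 2.601| = 1.366 km/s.

Δv₂ = 1.37 km/s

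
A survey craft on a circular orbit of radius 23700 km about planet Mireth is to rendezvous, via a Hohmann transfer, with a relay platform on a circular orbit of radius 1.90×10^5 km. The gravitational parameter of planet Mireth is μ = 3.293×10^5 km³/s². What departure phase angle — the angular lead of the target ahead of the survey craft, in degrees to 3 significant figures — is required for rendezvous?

φ = 104°

Transfer-ellipse semi-major axis a_t = (r₁ + r₂)/2 = (23700 + 1.900×10^5)/2 = 1.0685×10^5 km.
Transfer time t = π√(a_t³/μ) = 1.9121×10^5 s.
Target angular speed ω₂ = √(μ/r₂³) = 6.9289×10^-6 rad/s.
Angle swept by the target during transfer: ω₂·t = 1.3249 rad = 75.91°.
Arrival is 180° from departure on the ellipse, so φ = 180° − 75.91° = 104°.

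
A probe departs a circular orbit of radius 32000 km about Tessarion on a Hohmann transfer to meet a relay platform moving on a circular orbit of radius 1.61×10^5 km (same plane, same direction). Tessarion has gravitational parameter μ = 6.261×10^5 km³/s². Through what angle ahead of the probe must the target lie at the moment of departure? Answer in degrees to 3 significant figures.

Semi-major axis of the transfer orbit: a_t = (32000 + 1.610×10^5)/2 = 96500 km.
Transfer time t = π√(a_t³/μ) = 1.19020×10^5 s.
Target angular speed ω₂ = √(μ/r₂³) = 1.22485×10^-5 rad/s.
Angle swept by the target during transfer: ω₂·t = 1.4578 rad = 83.53°.
Arrival is 180° from departure on the ellipse, so φ = 180° − 83.53° = 96.5°.

φ = 96.5°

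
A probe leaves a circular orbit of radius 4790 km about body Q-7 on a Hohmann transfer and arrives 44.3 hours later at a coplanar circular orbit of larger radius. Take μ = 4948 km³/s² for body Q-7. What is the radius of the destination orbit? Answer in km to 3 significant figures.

r₂ = 41900 km

Transfer time t = 44.3 hours = 1.5948×10^5 s, and t = π√(a_t³/μ).
So a_t = (μ t²/π²)^(1/3) = (4948 × (1.5948×10^5)² / π²)^(1/3) = 23362 km.
Since a_t = (r₁ + r₂)/2, r₂ = 2a_t − r₁ = 2×23362 − 4790 = 41934 km.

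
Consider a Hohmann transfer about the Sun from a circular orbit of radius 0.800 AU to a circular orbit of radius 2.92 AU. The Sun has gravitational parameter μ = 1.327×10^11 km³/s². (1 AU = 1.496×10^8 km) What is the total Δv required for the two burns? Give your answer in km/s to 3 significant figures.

In km: r₁ = 0.800 × 1.496×10^8 = 1.1968×10^8 km; r₂ = 2.92 × 1.496×10^8 = 4.36832×10^8 km.
Semi-major axis of the transfer orbit: a_t = (1.1968×10^8 + 4.36832×10^8)/2 = 2.78256×10^8 km.
Circular speed at r₁: v₁ = √(μ/r₁) = √(1.327×10^11/1.1968×10^8) = 33.2985 km/s.
Transfer-orbit speed at r₁ (vis-viva equation): v_p = √[μ(2/r₁ − 1/a_t)] = 41.7215 km/s.
First burn Δv₁ = |v_p − v₁| = 8.423 km/s.
Circular speed at r₂: v₂ = √(μ/r₂) = 17.4292 km/s.
Transfer-orbit speed at r₂: v_a = √[μ(2/r₂ − 1/a_t)] = 11.4305 km/s.
Second burn Δv₂ = |v₂ − v_a| = 5.999 km/s.
Δv = Δv₁ + Δv₂ = 8.423 + 5.999 = 14.42 km/s.

Δv = 14.4 km/s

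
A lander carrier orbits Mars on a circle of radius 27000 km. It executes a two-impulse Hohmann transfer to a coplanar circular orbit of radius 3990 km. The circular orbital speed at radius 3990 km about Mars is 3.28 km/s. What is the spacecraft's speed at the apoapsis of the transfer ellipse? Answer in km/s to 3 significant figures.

From the circular-orbit relation v² = μ/r at r = 3990 km: μ = v²r = (3.28)² × 3990 = 42926.0 km³/s².
The Hohmann ellipse has a_t = (r₁ + r₂)/2 = 15495 km.
At apoapsis, r = 27000 km.
Vis-viva: v = √[μ(2/r − 1/a_t)] = √[42926.0 × (2/27000 − 1/15495)] = 0.6398 km/s.

v = 0.640 km/s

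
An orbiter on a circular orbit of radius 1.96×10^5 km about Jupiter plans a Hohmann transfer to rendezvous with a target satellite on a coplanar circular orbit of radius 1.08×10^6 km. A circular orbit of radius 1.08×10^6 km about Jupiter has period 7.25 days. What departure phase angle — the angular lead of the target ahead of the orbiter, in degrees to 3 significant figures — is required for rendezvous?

φ = 98.3°

From Kepler's third law T² = 4π²r³/μ at r = 1.08×10^6 km, T = 7.25 days = 7.25 × 86400 s = 6.264×10^5 s: μ = 4π²r³/T² = 1.26744×10^8 km³/s².
Transfer-ellipse semi-major axis a_t = (r₁ + r₂)/2 = (1.960×10^5 + 1.080×10^6)/2 = 6.380×10^5 km.
Transfer time t = π√(a_t³/μ) = 1.42206×10^5 s.
The target's mean motion on its circular orbit is ω₂ = √(μ/r₂³) = 1.00306×10^-5 rad/s.
Angle swept by the target during transfer: ω₂·t = 1.4264 rad = 81.73°.
The orbiter traverses 180° on the transfer ellipse, so the target must lead by 180° − 81.73° = 98.3°.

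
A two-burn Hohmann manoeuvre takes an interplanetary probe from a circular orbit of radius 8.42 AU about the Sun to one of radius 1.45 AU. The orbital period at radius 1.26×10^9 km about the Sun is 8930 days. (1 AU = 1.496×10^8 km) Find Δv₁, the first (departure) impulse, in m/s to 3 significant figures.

From Kepler's third law T² = 4π²r³/μ at r = 1.26×10^9 km, T = 8930 days = 8930 × 86400 s = 7.71552×10^8 s: μ = 4π²r³/T² = 1.32660×10^11 km³/s².
In km: r₁ = 8.42 × 1.496×10^8 = 1.259632×10^9 km; r₂ = 1.45 × 1.496×10^8 = 2.1692×10^8 km.
Semi-major axis of the transfer orbit: a_t = (1.259632×10^9 + 2.1692×10^8)/2 = 7.38276×10^8 km.
Circular speed at r = 1.259632×10^9 km: v_c = √(μ/r) = 10.2624 km/s.
Transfer-orbit speed at the same r (vis-viva, a = a_t): v_t = √[μ(2/r − 1/a_t)] = 5.56274 km/s.
Δv₁ = |v_t − v_c| = |5.56274 − 10.2624| = 4.700 km/s.

Δv₁ = 4700 m/s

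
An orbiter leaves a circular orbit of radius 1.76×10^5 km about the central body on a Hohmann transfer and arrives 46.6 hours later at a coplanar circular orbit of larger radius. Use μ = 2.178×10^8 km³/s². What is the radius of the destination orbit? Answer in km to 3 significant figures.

Transfer time t = 46.6 hours = 1.6776×10^5 s, and t = π√(a_t³/μ).
So a_t = (μ t²/π²)^(1/3) = (2.178×10^8 × (1.6776×10^5)² / π²)^(1/3) = 8.5319×10^5 km.
Since a_t = (r₁ + r₂)/2, r₂ = 2a_t − r₁ = 2×8.5319×10^5 − 1.760×10^5 = 1.53038×10^6 km.

r₂ = 1.53×10^6 km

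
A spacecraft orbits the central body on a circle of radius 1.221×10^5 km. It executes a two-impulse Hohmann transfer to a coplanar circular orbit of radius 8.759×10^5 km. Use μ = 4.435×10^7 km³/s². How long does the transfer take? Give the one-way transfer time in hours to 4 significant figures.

t = 46.19 hours

Semi-major axis of the transfer orbit: a_t = (1.221×10^5 + 8.759×10^5)/2 = 4.990×10^5 km.
By Kepler's third law the transfer-orbit period is T = 2π√(a_t³/μ), so t = T/2 = 1.663×10^5 s.
Converting: 1.663×10^5 s ÷ 3600 s/hour = 46.19 hours.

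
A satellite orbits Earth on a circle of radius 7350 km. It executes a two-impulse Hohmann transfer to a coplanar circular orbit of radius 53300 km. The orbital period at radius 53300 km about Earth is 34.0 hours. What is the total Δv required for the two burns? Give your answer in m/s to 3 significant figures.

From Kepler's third law T² = 4π²r³/μ at r = 53300 km, T = 34.0 hours = 34.0 × 3600 s = 1.224×10^5 s: μ = 4π²r³/T² = 3.99005×10^5 km³/s².
The Hohmann ellipse has a_t = (r₁ + r₂)/2 = 30325 km.
Circular speed at r₁: v₁ = √(μ/r₁) = √(3.99005×10^5/7350) = 7.368 km/s.
On the transfer ellipse at r₁, v² = μ(2/r − 1/a) gives v_p = √[μ(2/r₁ − 1/a_t)] = 9.768 km/s.
First burn Δv₁ = |v_p − v₁| = 2.400 km/s.
Circular speed at r₂: v₂ = √(μ/r₂) = 2.736 km/s.
Transfer-orbit speed at r₂: v_a = √[μ(2/r₂ − 1/a_t)] = 1.347 km/s.
Second burn Δv₂ = |v₂ − v_a| = 1.389 km/s.
Total Δv = Δv₁ + Δv₂ = 3.789 km/s.

Δv = 3790 m/s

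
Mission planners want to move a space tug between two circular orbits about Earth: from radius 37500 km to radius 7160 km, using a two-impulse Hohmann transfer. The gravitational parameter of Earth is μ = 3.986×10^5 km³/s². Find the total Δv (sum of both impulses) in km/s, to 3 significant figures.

The Hohmann ellipse has a_t = (r₁ + r₂)/2 = 22330 km.
Circular speed at r₁: v₁ = √(μ/r₁) = √(3.986×10^5/37500) = 3.260 km/s.
On the transfer ellipse at r₁, vis-viva equation gives v_a = √[μ(2/r₁ − 1/a_t)] = 1.846 km/s.
First burn Δv₁ = |v_a − v₁| = 1.414 km/s.
Circular speed at r₂: v₂ = √(μ/r₂) = 7.461 km/s.
Transfer-orbit speed at r₂: v_p = √[μ(2/r₂ − 1/a_t)] = 9.669 km/s.
Second burn Δv₂ = |v₂ − v_p| = 2.208 km/s.
Δv = Δv₁ + Δv₂ = 1.414 + 2.208 = 3.622 km/s.

Δv = 3.62 km/s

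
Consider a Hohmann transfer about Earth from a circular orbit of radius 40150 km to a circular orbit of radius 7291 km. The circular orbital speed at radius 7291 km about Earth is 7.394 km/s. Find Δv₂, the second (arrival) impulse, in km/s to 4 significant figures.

Δv₂ = 2.226 km/s

From the circular-orbit relation v² = μ/r at r = 7291 km: μ = v²r = (7.394)² × 7291 = 3.98608×10^5 km³/s².
Semi-major axis of the transfer orbit: a_t = (40150 + 7291)/2 = 23720.5 km.
Circular speed at r = 7291 km: v_c = √(μ/r) = 7.394 km/s.
Vis-viva on the transfer ellipse at r = 7291 km gives v_t = √[μ(2/r − 1/a_t)] = 9.620 km/s.
Δv₂ = |v_t − v_c| = |9.620 − 7.394| = 2.226 km/s.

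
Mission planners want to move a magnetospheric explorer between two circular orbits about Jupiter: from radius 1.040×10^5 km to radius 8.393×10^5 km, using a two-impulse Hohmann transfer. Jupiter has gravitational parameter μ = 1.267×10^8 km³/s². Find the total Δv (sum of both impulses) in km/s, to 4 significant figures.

Semi-major axis of the transfer orbit: a_t = (1.040×10^5 + 8.393×10^5)/2 = 4.7165×10^5 km.
Circular speed at r₁: v₁ = √(μ/r₁) = √(1.267×10^8/1.040×10^5) = 34.904 km/s.
Transfer-orbit speed at r₁ (v² = μ(2/r − 1/a)): v_p = √[μ(2/r₁ − 1/a_t)] = 46.561 km/s.
First burn Δv₁ = |v_p − v₁| = 11.657 km/s.
Circular speed at r₂: v₂ = √(μ/r₂) = 12.28654 km/s.
Transfer-orbit speed at r₂: v_a = √[μ(2/r₂ − 1/a_t)] = 5.769477 km/s.
Second burn Δv₂ = |v₂ − v_a| = 6.5171 km/s.
Total Δv = Δv₁ + Δv₂ = 18.17 km/s.

Δv = 18.17 km/s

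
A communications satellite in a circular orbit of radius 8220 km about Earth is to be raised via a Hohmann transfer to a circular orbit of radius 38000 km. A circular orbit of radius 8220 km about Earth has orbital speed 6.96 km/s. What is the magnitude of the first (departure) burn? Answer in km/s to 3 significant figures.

From the circular-orbit relation v² = μ/r at r = 8220 km: μ = v²r = (6.96)² × 8220 = 3.98190×10^5 km³/s².
The Hohmann ellipse has a_t = (r₁ + r₂)/2 = 23110 km.
Circular speed at r = 8220 km: v_c = √(μ/r) = 6.960 km/s.
Vis-viva on the transfer ellipse at r = 8220 km gives v_t = √[μ(2/r − 1/a_t)] = 8.925 km/s.
Δv₁ = |v_t − v_c| = |8.925 − 6.960| = 1.965 km/s.

Δv₁ = 1.96 km/s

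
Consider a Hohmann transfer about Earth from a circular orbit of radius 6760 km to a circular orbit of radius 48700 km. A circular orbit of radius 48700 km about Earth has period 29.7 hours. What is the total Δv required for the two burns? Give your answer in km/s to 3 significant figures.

From Kepler's third law T² = 4π²r³/μ at r = 48700 km, T = 29.7 hours = 29.7 × 3600 s = 1.0692×10^5 s: μ = 4π²r³/T² = 3.98868×10^5 km³/s².
The Hohmann ellipse has a_t = (r₁ + r₂)/2 = 27730 km.
Circular speed at r₁: v₁ = √(μ/r₁) = √(3.98868×10^5/6760) = 7.68141 km/s.
On the transfer ellipse at r₁, vis-viva gives v_p = √[μ(2/r₁ − 1/a_t)] = 10.1796 km/s.
First burn Δv₁ = |v_p − v₁| = 2.498 km/s.
At r₂, v₂ = √(μ/r₂) = 2.862 km/s.
Transfer-orbit speed at r₂: v_a = √[μ(2/r₂ − 1/a_t)] = 1.413 km/s.
Second burn Δv₂ = |v₂ − v_a| = 1.449 km/s.
Δv = Δv₁ + Δv₂ = 2.498 + 1.449 = 3.947 km/s.

Δv = 3.95 km/s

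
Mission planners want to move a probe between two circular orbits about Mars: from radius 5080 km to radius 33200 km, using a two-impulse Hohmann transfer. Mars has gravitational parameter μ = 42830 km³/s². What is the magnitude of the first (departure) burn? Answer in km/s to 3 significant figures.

Δv₁ = 0.921 km/s

The Hohmann ellipse has a_t = (r₁ + r₂)/2 = 19140 km.
On the circular orbit at r = 5080 km, v_c = √(μ/r) = 2.9036 km/s.
Vis-viva on the transfer ellipse at r = 5080 km gives v_t = √[μ(2/r − 1/a_t)] = 3.8242 km/s.
Δv₁ = |v_t − v_c| = |3.8242 − 2.9036| = 0.9206 km/s.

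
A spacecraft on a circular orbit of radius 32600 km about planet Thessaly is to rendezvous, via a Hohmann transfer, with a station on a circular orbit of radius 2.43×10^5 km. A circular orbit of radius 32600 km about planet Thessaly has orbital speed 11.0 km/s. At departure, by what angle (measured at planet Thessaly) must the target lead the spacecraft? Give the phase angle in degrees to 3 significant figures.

φ = 103°

From the circular-orbit relation v² = μ/r at r = 32600 km: μ = v²r = (11.0)² × 32600 = 3.94460×10^6 km³/s².
Transfer-ellipse semi-major axis a_t = (r₁ + r₂)/2 = (32600 + 2.430×10^5)/2 = 1.378×10^5 km.
Transfer time t = π√(a_t³/μ) = 80914 s.
Target angular speed ω₂ = √(μ/r₂³) = 1.6580×10^-5 rad/s.
Angle swept by the target during transfer: ω₂·t = 1.3416 rad = 76.87°.
The spacecraft traverses 180° on the transfer ellipse, so the target must lead by 180° − 76.87° = 103°.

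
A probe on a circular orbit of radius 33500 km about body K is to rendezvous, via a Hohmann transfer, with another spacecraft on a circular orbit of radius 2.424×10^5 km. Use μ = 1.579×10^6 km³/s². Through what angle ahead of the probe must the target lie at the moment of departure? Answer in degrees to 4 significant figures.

The Hohmann ellipse has a_t = (r₁ + r₂)/2 = 1.3795×10^5 km.
Transfer time t = π√(a_t³/μ) = 1.2810×10^5 s.
The target's mean motion on its circular orbit is ω₂ = √(μ/r₂³) = 1.0529×10^-5 rad/s.
Angle swept by the target during transfer: ω₂·t = 1.3488 rad = 77.28°.
Arrival is 180° from departure on the ellipse, so φ = 180° − 77.28° = 102.7°.

φ = 102.7°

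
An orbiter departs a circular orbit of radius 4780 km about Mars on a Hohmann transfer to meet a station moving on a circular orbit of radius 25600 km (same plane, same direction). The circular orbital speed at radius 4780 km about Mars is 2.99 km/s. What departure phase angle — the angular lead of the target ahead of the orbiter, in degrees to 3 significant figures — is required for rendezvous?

From the circular-orbit relation v² = μ/r at r = 4780 km: μ = v²r = (2.99)² × 4780 = 42733.7 km³/s².
The Hohmann ellipse has a_t = (r₁ + r₂)/2 = 15190 km.
The half-period of the transfer ellipse is t = π√(a_t³/μ) = 28450 s.
Target angular speed ω₂ = √(μ/r₂³) = 5.047×10^-5 rad/s.
Angle swept by the target during transfer: ω₂·t = 1.4359 rad = 82.27°.
Arrival is 180° from departure on the ellipse, so φ = 180° − 82.27° = 97.7°.

φ = 97.7°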